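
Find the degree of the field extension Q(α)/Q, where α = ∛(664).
[Q(α):Q] = 3

The minimal polynomial of α is x^3 - 664, irreducible over Q since 664 is not a perfect cube (so x^3 - 664 has no rational root). Hence [Q(α):Q] = deg(m_α) = 3.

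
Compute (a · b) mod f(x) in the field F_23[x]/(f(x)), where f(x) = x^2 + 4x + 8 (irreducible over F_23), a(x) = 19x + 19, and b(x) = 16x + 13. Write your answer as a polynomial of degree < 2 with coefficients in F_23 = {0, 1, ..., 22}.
a · b ≡ 2x (mod f(x))

Multiply in F_23[x]: a(x)·b(x) = (19x + 19)·(16x + 13) = 5x^2 + 22x + 17. This has degree ≥ 2, so divide by f(x) over F_23: 5x^2 + 22x + 17 = (5)·(x^2 + 4x + 8) + (2x). Hence a·b ≡ 2x (mod f). (F_23[x]/(f) is a field with 23^2 = 529 elements since f is irreducible of degree 2.)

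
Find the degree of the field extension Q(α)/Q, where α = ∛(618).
[Q(α):Q] = 3

The minimal polynomial of α is x^3 - 618, irreducible over Q since 618 is not a perfect cube (so x^3 - 618 has no rational root). Hence [Q(α):Q] = deg(m_α) = 3.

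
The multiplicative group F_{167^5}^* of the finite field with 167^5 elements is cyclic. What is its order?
|F_{167^5}^*| = 129891985606

F_{167^5} has 167^5 = 129891985607 elements; its multiplicative group consists of all nonzero elements, so |F_{167^5}^*| = 129891985607 - 1 = 129891985606. (It is cyclic since any finite subgroup of the multiplicative group of a field is cyclic.)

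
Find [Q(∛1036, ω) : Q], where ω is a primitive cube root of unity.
[Q(∛1036, ω) : Q] = 6

[Q(∛1036):Q] = 3 (min poly x^3 - 1036, irreducible since 1036 is not a perfect cube). [Q(ω):Q] = 2 (min poly x^2 + x + 1). Since Q(∛1036) ⊂ R and ω ∉ R, we have ω ∉ Q(∛1036), so x^2 + x + 1 remains irreducible over Q(∛1036) and [Q(∛1036, ω) : Q(∛1036)] = 2. By the tower law, [Q(∛1036, ω) : Q] = 3 · 2 = 6. (In fact Q(∛1036, ω) is the splitting field of x^3 - 1036 over Q.)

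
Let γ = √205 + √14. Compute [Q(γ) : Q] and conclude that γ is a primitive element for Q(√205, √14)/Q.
[Q(γ) : Q] = 4 (equivalently, Q(γ) = Q(√205, √14))

Obviously Q(γ) ⊆ Q(√205, √14), and [Q(√205, √14):Q] = 4 (since 205, 14 are distinct squarefree integers > 1 with 2870 not a perfect square). To show equality we compute the minimal polynomial of γ. From γ = √205 + √14: γ^2 = 205 + 2√(2870) + 14 = 219 + 2√(2870), so γ^2 - 219 = 2√(2870); squaring, (γ^2 - 219)^2 = 4·2870, i.e. γ^4 - 438γ^2 + 47961 - 11480 = 0, i.e. γ^4 - 438γ^2 + 36481 = 0. So γ is a root of x^4 - 438x^2 + 36481. This polynomial is irreducible over Q: it has no rational root (each ±√205 ± √14 is irrational), and any factorization into two quadratics over Q would force √(2870) ∈ Q (pairing opposite roots) or √205, √14 ∈ Q (other pairings), all impossible. Hence [Q(γ):Q] = 4 = [Q(√205, √14):Q], so Q(γ) = Q(√205, √14).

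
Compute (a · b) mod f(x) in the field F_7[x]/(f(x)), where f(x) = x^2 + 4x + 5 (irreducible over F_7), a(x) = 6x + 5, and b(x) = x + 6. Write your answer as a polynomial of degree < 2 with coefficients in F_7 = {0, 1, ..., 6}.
a · b ≡ 3x (mod f(x))

Multiply in F_7[x]: a(x)·b(x) = (6x + 5)·(x + 6) = 6x^2 + 6x + 2. This has degree ≥ 2, so divide by f(x) over F_7: 6x^2 + 6x + 2 = (6)·(x^2 + 4x + 5) + (3x). Hence a·b ≡ 3x (mod f). (F_7[x]/(f) is a field with 7^2 = 49 elements since f is irreducible of degree 2.)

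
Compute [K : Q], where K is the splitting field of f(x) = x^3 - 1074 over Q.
[K : Q] = 6

The roots of x^3 - 1074 are ∛1074, ω∛1074, ω^2∛1074 where ω = e^(2πi/3) is a primitive cube root of unity, so K = Q(∛1074, ω). Now [Q(∛1074):Q] = 3 (since 1074 is not a perfect cube, x^3 - 1074 is irreducible) and [Q(ω):Q] = 2. Both 2 and 3 divide [K:Q], and [K:Q] ≤ 3·2 = 6, so [K:Q] = 6. (Equivalently: Q(∛1074) ⊂ R but ω ∉ R, so [K : Q(∛1074)] = 2.)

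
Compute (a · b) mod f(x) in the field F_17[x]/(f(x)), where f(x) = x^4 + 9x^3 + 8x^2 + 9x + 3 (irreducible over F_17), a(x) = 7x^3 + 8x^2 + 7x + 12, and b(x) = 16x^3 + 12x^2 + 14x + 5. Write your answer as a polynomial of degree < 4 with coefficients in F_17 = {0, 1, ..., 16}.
a · b ≡ 14x^3 + 10x^2 + x + 7 (mod f(x))

Multiply in F_17[x]: a(x)·b(x) = (7x^3 + 8x^2 + 7x + 12)·(16x^3 + 12x^2 + 14x + 5) = 10x^6 + 8x^5 + 15x^3 + 10x^2 + 16x + 9. This has degree ≥ 4, so divide by f(x) over F_17: 10x^6 + 8x^5 + 15x^3 + 10x^2 + 16x + 9 = (10x^2 + 3x + 12)·(x^4 + 9x^3 + 8x^2 + 9x + 3) + (14x^3 + 10x^2 + x + 7). Hence a·b ≡ 14x^3 + 10x^2 + x + 7 (mod f). (F_17[x]/(f) is a field with 17^4 = 83521 elements since f is irreducible of degree 4.)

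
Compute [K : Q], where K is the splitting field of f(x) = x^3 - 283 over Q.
[K : Q] = 6

The roots of x^3 - 283 are ∛283, ω∛283, ω^2∛283 where ω = e^(2πi/3) is a primitive cube root of unity, so K = Q(∛283, ω). Now [Q(∛283):Q] = 3 (since 283 is not a perfect cube, x^3 - 283 is irreducible) and [Q(ω):Q] = 2. Both 2 and 3 divide [K:Q], and [K:Q] ≤ 3·2 = 6, so [K:Q] = 6. (Equivalently: Q(∛283) ⊂ R but ω ∉ R, so [K : Q(∛283)] = 2.)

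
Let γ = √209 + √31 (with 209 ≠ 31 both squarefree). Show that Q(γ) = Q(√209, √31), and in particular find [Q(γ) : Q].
[Q(γ) : Q] = 4 (equivalently, Q(γ) = Q(√209, √31))

Obviously Q(γ) ⊆ Q(√209, √31), and [Q(√209, √31):Q] = 4 (since 209, 31 are distinct squarefree integers > 1 with 6479 not a perfect square). To show equality we compute the minimal polynomial of γ. From γ = √209 + √31: γ^2 = 209 + 2√(6479) + 31 = 240 + 2√(6479), so γ^2 - 240 = 2√(6479); squaring, (γ^2 - 240)^2 = 4·6479, i.e. γ^4 - 480γ^2 + 57600 - 25916 = 0, i.e. γ^4 - 480γ^2 + 31684 = 0. So γ is a root of x^4 - 480x^2 + 31684. This polynomial is irreducible over Q: it has no rational root (each ±√209 ± √31 is irrational), and any factorization into two quadratics over Q would force √(6479) ∈ Q (pairing opposite roots) or √209, √31 ∈ Q (other pairings), all impossible. Hence [Q(γ):Q] = 4 = [Q(√209, √31):Q], so Q(γ) = Q(√209, √31).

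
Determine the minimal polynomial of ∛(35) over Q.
m_α(x) = x^3 - 35

α satisfies α^3 = 35, so x^3 - 35 annihilates α. By the rational root test, a rational root p/q (in lowest terms) of x^3 - 35 would satisfy p^3 = 35 q^3, forcing q = 1 and p^3 = 35; but 35 is not a perfect cube, contradiction. A monic cubic over Q with no rational root is irreducible (any nontrivial factorization would include a linear factor). Hence x^3 - 35 is the minimal polynomial of α, and in particular [Q(α):Q] = 3.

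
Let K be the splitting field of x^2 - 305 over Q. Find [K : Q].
[K : Q] = 2

f(x) = x^2 - 305 factors as (x - √305)(x + √305). The splitting field is K = Q(√305). Since 305 is squarefree and > 1, it is not a perfect square, so x^2 - 305 is irreducible over Q and [Q(√305) : Q] = 2. Hence [K : Q] = 2.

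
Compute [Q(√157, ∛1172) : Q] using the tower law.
[Q(√157, ∛1172) : Q] = 6

Let L = Q(√157, ∛1172). Since Q(√157) ⊂ L and [Q(√157):Q] = 2, the tower law gives 2 | [L:Q]. Likewise Q(∛1172) ⊂ L with [Q(∛1172):Q] = 3 (because 1172 is not a perfect cube), so 3 | [L:Q]. As gcd(2,3) = 1, [L:Q] is divisible by 6. Conversely L is generated over Q by √157 and ∛1172, so [L:Q] ≤ 2·3 = 6. Therefore [Q(√157, ∛1172) : Q] = 6.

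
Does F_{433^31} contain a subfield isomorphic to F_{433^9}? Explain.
No: F_{433^9} is not a subfield of F_{433^31}

F_{p^m} embeds in F_{p^n} iff m | n. Here 9 ∤ 31 (since 31 = 3·9 + 4 with remainder 4 ≠ 0), so F_{433^9} is not a subfield of F_{433^31}. Equivalently: if it were, the tower law would give 9 = [F_{433^9}:F_433] dividing [F_{433^31}:F_433] = 31, contradiction.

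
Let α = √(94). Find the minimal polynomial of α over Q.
m_α(x) = x^2 - 94

α satisfies α^2 - 94 = 0, so x^2 - 94 annihilates α. Since d = 94 is squarefree and ≠ 1, it is not a perfect square in Q, so x^2 - 94 has no rational root and is therefore irreducible over Q (a degree-2 polynomial over a field is irreducible iff it has no root). Hence m_α(x) = x^2 - 94.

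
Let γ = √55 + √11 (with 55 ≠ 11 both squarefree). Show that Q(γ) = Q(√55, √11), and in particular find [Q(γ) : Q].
[Q(γ) : Q] = 4 (equivalently, Q(γ) = Q(√55, √11))

Obviously Q(γ) ⊆ Q(√55, √11), and [Q(√55, √11):Q] = 4 (since 55, 11 are distinct squarefree integers > 1 with 605 not a perfect square). To show equality we compute the minimal polynomial of γ. From γ = √55 + √11: γ^2 = 55 + 2√(605) + 11 = 66 + 2√(605), so γ^2 - 66 = 2√(605); squaring, (γ^2 - 66)^2 = 4·605, i.e. γ^4 - 132γ^2 + 4356 - 2420 = 0, i.e. γ^4 - 132γ^2 + 1936 = 0. So γ is a root of x^4 - 132x^2 + 1936. This polynomial is irreducible over Q: it has no rational root (each ±√55 ± √11 is irrational), and any factorization into two quadratics over Q would force √(605) ∈ Q (pairing opposite roots) or √55, √11 ∈ Q (other pairings), all impossible. Hence [Q(γ):Q] = 4 = [Q(√55, √11):Q], so Q(γ) = Q(√55, √11).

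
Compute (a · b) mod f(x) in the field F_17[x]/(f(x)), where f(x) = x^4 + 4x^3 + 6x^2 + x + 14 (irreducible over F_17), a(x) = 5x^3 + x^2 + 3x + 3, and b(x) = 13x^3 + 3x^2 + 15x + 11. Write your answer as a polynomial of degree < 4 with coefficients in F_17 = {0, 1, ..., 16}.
a · b ≡ 15x^3 + 13x^2 + 2x + 9 (mod f(x))

Multiply in F_17[x]: a(x)·b(x) = (5x^3 + x^2 + 3x + 3)·(13x^3 + 3x^2 + 15x + 11) = 14x^6 + 11x^5 + 15x^4 + 16x^3 + 14x^2 + 10x + 16. This has degree ≥ 4, so divide by f(x) over F_17: 14x^6 + 11x^5 + 15x^4 + 16x^3 + 14x^2 + 10x + 16 = (14x^2 + 6x + 9)·(x^4 + 4x^3 + 6x^2 + x + 14) + (15x^3 + 13x^2 + 2x + 9). Hence a·b ≡ 15x^3 + 13x^2 + 2x + 9 (mod f). (F_17[x]/(f) is a field with 17^4 = 83521 elements since f is irreducible of degree 4.)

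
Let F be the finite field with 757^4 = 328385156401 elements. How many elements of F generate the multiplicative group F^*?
There are φ(328385156400) = 73365626880 primitive elements

F_q^* is cyclic of order q - 1 = 328385156400. A cyclic group of order m has exactly φ(m) generators. Here m = 328385156400 = 2^4 · 3^3 · 5^2 · 7 · 73 · 157 · 379, so the number of primitive elements is φ(328385156400) = 73365626880.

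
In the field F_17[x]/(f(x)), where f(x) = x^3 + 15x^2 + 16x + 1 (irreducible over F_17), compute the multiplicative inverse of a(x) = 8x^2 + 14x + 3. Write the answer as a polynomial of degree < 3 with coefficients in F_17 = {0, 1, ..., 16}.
a(x)^(-1) ≡ 11x^2 + 7x + 10 (mod f(x))

Since f is irreducible over F_17, F_17[x]/(f) is a field and a(x) ≠ 0 has an inverse. Apply the extended Euclidean algorithm to f(x) and a(x) in F_17[x]: f(x) = (15x + 16)·a(x) + (2x + 4);  a(x) = (4x + 16)·(2x + 4) + (7). The last nonzero remainder is the constant 7 = gcd(f, a) in F_17. Back-substituting through the division chain expresses 7 = s(x)·a(x) + t(x)·f(x) with s(x) ≡ 9x^2 + 15x + 2 (mod f), so (9x^2 + 15x + 2)·a(x) ≡ 7 (mod f). Multiplying by 7^(-1) ≡ 5 in F_17 gives a(x)^(-1) ≡ 5·(9x^2 + 15x + 2) ≡ 11x^2 + 7x + 10 (mod f). Check: (8x^2 + 14x + 3)·(11x^2 + 7x + 10) = 3x^4 + 6x^3 + 7x^2 + 8x + 13 ≡ 1 (mod x^3 + 15x^2 + 16x + 1).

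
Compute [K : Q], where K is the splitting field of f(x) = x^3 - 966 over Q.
[K : Q] = 6

The roots of x^3 - 966 are ∛966, ω∛966, ω^2∛966 where ω = e^(2πi/3) is a primitive cube root of unity, so K = Q(∛966, ω). Now [Q(∛966):Q] = 3 (since 966 is not a perfect cube, x^3 - 966 is irreducible) and [Q(ω):Q] = 2. Both 2 and 3 divide [K:Q], and [K:Q] ≤ 3·2 = 6, so [K:Q] = 6. (Equivalently: Q(∛966) ⊂ R but ω ∉ R, so [K : Q(∛966)] = 2.)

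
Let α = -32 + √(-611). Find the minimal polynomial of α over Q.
m_α(x) = x^2 + 64x + 1635

From α + 32 = √(-611), squaring gives (α + 32)^2 = -611, i.e. α^2 + 64α + 1024 = -611, so α^2 + 64α + 1635 = 0. The discriminant of x^2 + 64x + 1635 is (64)^2 - 4·(1635) = 4096 - 6540 = -2444, and 4·(-611) is not a perfect square in Q since -611 is squarefree and ≠ 1. Hence x^2 + 64x + 1635 is irreducible over Q and is the minimal polynomial of α.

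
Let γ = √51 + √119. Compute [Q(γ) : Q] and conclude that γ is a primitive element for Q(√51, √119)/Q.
[Q(γ) : Q] = 4 (equivalently, Q(γ) = Q(√51, √119))

Obviously Q(γ) ⊆ Q(√51, √119), and [Q(√51, √119):Q] = 4 (since 51, 119 are distinct squarefree integers > 1 with 6069 not a perfect square). To show equality we compute the minimal polynomial of γ. From γ = √51 + √119: γ^2 = 51 + 2√(6069) + 119 = 170 + 2√(6069), so γ^2 - 170 = 2√(6069); squaring, (γ^2 - 170)^2 = 4·6069, i.e. γ^4 - 340γ^2 + 28900 - 24276 = 0, i.e. γ^4 - 340γ^2 + 4624 = 0. So γ is a root of x^4 - 340x^2 + 4624. This polynomial is irreducible over Q: it has no rational root (each ±√51 ± √119 is irrational), and any factorization into two quadratics over Q would force √(6069) ∈ Q (pairing opposite roots) or √51, √119 ∈ Q (other pairings), all impossible. Hence [Q(γ):Q] = 4 = [Q(√51, √119):Q], so Q(γ) = Q(√51, √119).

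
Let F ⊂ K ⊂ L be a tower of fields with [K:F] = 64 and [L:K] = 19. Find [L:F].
[L:F] = 1216

The tower law says that for any tower of field extensions F ⊂ K ⊂ L with finite degrees, [L:F] = [L:K] · [K:F]. Here this gives [L:F] = 19 · 64 = 1216.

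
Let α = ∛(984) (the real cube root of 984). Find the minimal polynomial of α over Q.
m_α(x) = x^3 - 984

α satisfies α^3 = 984, so x^3 - 984 annihilates α. By the rational root test, a rational root p/q (in lowest terms) of x^3 - 984 would satisfy p^3 = 984 q^3, forcing q = 1 and p^3 = 984; but 984 is not a perfect cube, contradiction. A monic cubic over Q with no rational root is irreducible (any nontrivial factorization would include a linear factor). Hence x^3 - 984 is the minimal polynomial of α, and in particular [Q(α):Q] = 3.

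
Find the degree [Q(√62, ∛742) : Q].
[Q(√62, ∛742) : Q] = 6

Let L = Q(√62, ∛742). Since Q(√62) ⊂ L and [Q(√62):Q] = 2, the tower law gives 2 | [L:Q]. Likewise Q(∛742) ⊂ L with [Q(∛742):Q] = 3 (because 742 is not a perfect cube), so 3 | [L:Q]. As gcd(2,3) = 1, [L:Q] is divisible by 6. Conversely L is generated over Q by √62 and ∛742, so [L:Q] ≤ 2·3 = 6. Therefore [Q(√62, ∛742) : Q] = 6.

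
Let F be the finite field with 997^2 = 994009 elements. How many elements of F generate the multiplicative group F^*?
There are φ(994008) = 326688 primitive elements

F_q^* is cyclic of order q - 1 = 994008. A cyclic group of order m has exactly φ(m) generators. Here m = 994008 = 2^3 · 3 · 83 · 499, so the number of primitive elements is φ(994008) = 326688.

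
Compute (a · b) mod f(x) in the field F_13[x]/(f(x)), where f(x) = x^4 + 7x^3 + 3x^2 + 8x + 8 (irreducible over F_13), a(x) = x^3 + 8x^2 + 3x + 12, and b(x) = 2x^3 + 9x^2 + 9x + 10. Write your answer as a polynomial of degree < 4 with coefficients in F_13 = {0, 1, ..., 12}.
a · b ≡ 4x^3 + 8x^2 + 5x + 10 (mod f(x))

Multiply in F_13[x]: a(x)·b(x) = (x^3 + 8x^2 + 3x + 12)·(2x^3 + 9x^2 + 9x + 10) = 2x^6 + 12x^5 + 9x^4 + 3x^3 + 7x^2 + 8x + 3. This has degree ≥ 4, so divide by f(x) over F_13: 2x^6 + 12x^5 + 9x^4 + 3x^3 + 7x^2 + 8x + 3 = (2x^2 + 11x + 4)·(x^4 + 7x^3 + 3x^2 + 8x + 8) + (4x^3 + 8x^2 + 5x + 10). Hence a·b ≡ 4x^3 + 8x^2 + 5x + 10 (mod f). (F_13[x]/(f) is a field with 13^4 = 28561 elements since f is irreducible of degree 4.)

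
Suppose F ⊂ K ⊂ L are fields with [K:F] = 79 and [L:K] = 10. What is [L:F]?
[L:F] = 790

The tower law says that for any tower of field extensions F ⊂ K ⊂ L with finite degrees, [L:F] = [L:K] · [K:F]. Here this gives [L:F] = 10 · 79 = 790.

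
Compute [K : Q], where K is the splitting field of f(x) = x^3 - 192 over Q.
[K : Q] = 6

The roots of x^3 - 192 are ∛192, ω∛192, ω^2∛192 where ω = e^(2πi/3) is a primitive cube root of unity, so K = Q(∛192, ω). Now [Q(∛192):Q] = 3 (since 192 is not a perfect cube, x^3 - 192 is irreducible) and [Q(ω):Q] = 2. Both 2 and 3 divide [K:Q], and [K:Q] ≤ 3·2 = 6, so [K:Q] = 6. (Equivalently: Q(∛192) ⊂ R but ω ∉ R, so [K : Q(∛192)] = 2.)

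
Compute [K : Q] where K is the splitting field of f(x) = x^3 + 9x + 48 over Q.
[K : Q] = 6

By the rational root test, any rational root of the monic integer polynomial f(x) = x^3 + 9x + 48 must be an integer dividing the constant term 48, i.e. one of ±{1, 2, 3, 4, 6, 8, 12, 16, 24, 48}. Evaluating: f(1) = 58, f(-1) = 38, f(2) = 74, f(-2) = 22, f(3) = 102, f(-3) = -6, f(4) = 148, f(-4) = -52, f(6) = 318, f(-6) = -222, f(8) = 632, f(-8) = -536, f(12) = 1884, f(-12) = -1788, f(16) = 4288, f(-16) = -4192, f(24) = 14088, f(-24) = -13992, f(48) = 111072, f(-48) = -110976; none is 0, so f has no rational root and is therefore irreducible over Q (a cubic with no linear factor over a field is irreducible). For an irreducible cubic, the Galois group is A_3 or S_3 according as the discriminant disc(f) = -4a^3 - 27b^2 = -4·(9)^3 - 27·(48)^2 = -65124 is or is not a square in Q. Here disc(f) = -65124 is not a perfect square in Q, so the Galois group of f over Q is not contained in A_3 and must be all of S_3. The splitting field has degree |S_3| = 6 over Q, so [K : Q] = 6.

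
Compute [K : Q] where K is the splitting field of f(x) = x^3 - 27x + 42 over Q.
[K : Q] = 6

By the rational root test, any rational root of the monic integer polynomial f(x) = x^3 - 27x + 42 must be an integer dividing the constant term 42, i.e. one of ±{1, 2, 3, 6, 7, 14, 21, 42}. Evaluating: f(1) = 16, f(-1) = 68, f(2) = -4, f(-2) = 88, f(3) = -12, f(-3) = 96, f(6) = 96, f(-6) = -12, f(7) = 196, f(-7) = -112, f(14) = 2408, f(-14) = -2324, f(21) = 8736, f(-21) = -8652, f(42) = 72996, f(-42) = -72912; none is 0, so f has no rational root and is therefore irreducible over Q (a cubic with no linear factor over a field is irreducible). For an irreducible cubic, the Galois group is A_3 or S_3 according as the discriminant disc(f) = -4a^3 - 27b^2 = -4·(-27)^3 - 27·(42)^2 = 31104 is or is not a square in Q. Here disc(f) = 31104 is not a perfect square in Q, so the Galois group of f over Q is not contained in A_3 and must be all of S_3. The splitting field has degree |S_3| = 6 over Q, so [K : Q] = 6.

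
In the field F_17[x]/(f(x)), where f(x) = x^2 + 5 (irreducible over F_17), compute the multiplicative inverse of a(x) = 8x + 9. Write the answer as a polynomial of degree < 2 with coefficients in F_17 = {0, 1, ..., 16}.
a(x)^(-1) ≡ 6x + 6 (mod f(x))

Since f is irreducible over F_17, F_17[x]/(f) is a field and a(x) ≠ 0 has an inverse. Apply the extended Euclidean algorithm to f(x) and a(x) in F_17[x]: f(x) = (15x + 15)·a(x) + (6). The last nonzero remainder is the constant 6 = gcd(f, a) in F_17. Back-substituting through the division chain expresses 6 = s(x)·a(x) + t(x)·f(x) with s(x) ≡ 2x + 2 (mod f), so (2x + 2)·a(x) ≡ 6 (mod f). Multiplying by 6^(-1) ≡ 3 in F_17 gives a(x)^(-1) ≡ 3·(2x + 2) ≡ 6x + 6 (mod f). Check: (8x + 9)·(6x + 6) = 14x^2 + 3 ≡ 1 (mod x^2 + 5).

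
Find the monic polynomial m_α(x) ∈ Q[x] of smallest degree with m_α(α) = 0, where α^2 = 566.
m_α(x) = x^2 - 566

α satisfies α^2 - 566 = 0, so x^2 - 566 annihilates α. Since d = 566 is squarefree and ≠ 1, it is not a perfect square in Q, so x^2 - 566 has no rational root and is therefore irreducible over Q (a degree-2 polynomial over a field is irreducible iff it has no root). Hence m_α(x) = x^2 - 566.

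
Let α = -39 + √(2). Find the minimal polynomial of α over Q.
m_α(x) = x^2 + 78x + 1519

From α + 39 = √(2), squaring gives (α + 39)^2 = 2, i.e. α^2 + 78α + 1521 = 2, so α^2 + 78α + 1519 = 0. The discriminant of x^2 + 78x + 1519 is (78)^2 - 4·(1519) = 6084 - 6076 = 8, and 4·(2) is not a perfect square in Q since 2 is squarefree and ≠ 1. Hence x^2 + 78x + 1519 is irreducible over Q and is the minimal polynomial of α.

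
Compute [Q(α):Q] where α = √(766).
[Q(α):Q] = 2

[Q(α):Q] equals the degree of the minimal polynomial of α. Here α^2 = 766 and x^2 - 766 is irreducible (d = 766 is squarefree, ≠ 1, hence not a square), so deg(m_α) = 2. Thus [Q(α):Q] = 2.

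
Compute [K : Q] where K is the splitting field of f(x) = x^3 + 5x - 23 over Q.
[K : Q] = 6

By the rational root test, any rational root of the monic integer polynomial f(x) = x^3 + 5x - 23 must be an integer dividing the constant term -23, i.e. one of ±{1, 23}. Evaluating: f(1) = -17, f(-1) = -29, f(23) = 12259, f(-23) = -12305; none is 0, so f has no rational root and is therefore irreducible over Q (a cubic with no linear factor over a field is irreducible). For an irreducible cubic, the Galois group is A_3 or S_3 according as the discriminant disc(f) = -4a^3 - 27b^2 = -4·(5)^3 - 27·(-23)^2 = -14783 is or is not a square in Q. Here disc(f) = -14783 is not a perfect square in Q, so the Galois group of f over Q is not contained in A_3 and must be all of S_3. The splitting field has degree |S_3| = 6 over Q, so [K : Q] = 6.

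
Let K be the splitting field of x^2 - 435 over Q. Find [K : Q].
[K : Q] = 2

f(x) = x^2 - 435 factors as (x - √435)(x + √435). The splitting field is K = Q(√435). Since 435 is squarefree and > 1, it is not a perfect square, so x^2 - 435 is irreducible over Q and [Q(√435) : Q] = 2. Hence [K : Q] = 2.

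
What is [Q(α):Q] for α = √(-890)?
[Q(α):Q] = 2

[Q(α):Q] equals the degree of the minimal polynomial of α. Here α^2 = -890 and x^2 + 890 is irreducible (d = -890 is squarefree, ≠ 1, hence not a square), so deg(m_α) = 2. Thus [Q(α):Q] = 2.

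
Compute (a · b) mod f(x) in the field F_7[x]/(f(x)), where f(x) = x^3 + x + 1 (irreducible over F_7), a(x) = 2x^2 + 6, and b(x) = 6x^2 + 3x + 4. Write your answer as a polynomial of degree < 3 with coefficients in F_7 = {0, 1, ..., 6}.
a · b ≡ 4x^2 + 4 (mod f(x))

Multiply in F_7[x]: a(x)·b(x) = (2x^2 + 6)·(6x^2 + 3x + 4) = 5x^4 + 6x^3 + 2x^2 + 4x + 3. This has degree ≥ 3, so divide by f(x) over F_7: 5x^4 + 6x^3 + 2x^2 + 4x + 3 = (5x + 6)·(x^3 + x + 1) + (4x^2 + 4). Hence a·b ≡ 4x^2 + 4 (mod f). (F_7[x]/(f) is a field with 7^3 = 343 elements since f is irreducible of degree 3.)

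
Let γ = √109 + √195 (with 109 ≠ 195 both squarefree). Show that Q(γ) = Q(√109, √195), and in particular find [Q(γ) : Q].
[Q(γ) : Q] = 4 (equivalently, Q(γ) = Q(√109, √195))

Obviously Q(γ) ⊆ Q(√109, √195), and [Q(√109, √195):Q] = 4 (since 109, 195 are distinct squarefree integers > 1 with 21255 not a perfect square). To show equality we compute the minimal polynomial of γ. From γ = √109 + √195: γ^2 = 109 + 2√(21255) + 195 = 304 + 2√(21255), so γ^2 - 304 = 2√(21255); squaring, (γ^2 - 304)^2 = 4·21255, i.e. γ^4 - 608γ^2 + 92416 - 85020 = 0, i.e. γ^4 - 608γ^2 + 7396 = 0. So γ is a root of x^4 - 608x^2 + 7396. This polynomial is irreducible over Q: it has no rational root (each ±√109 ± √195 is irrational), and any factorization into two quadratics over Q would force √(21255) ∈ Q (pairing opposite roots) or √109, √195 ∈ Q (other pairings), all impossible. Hence [Q(γ):Q] = 4 = [Q(√109, √195):Q], so Q(γ) = Q(√109, √195).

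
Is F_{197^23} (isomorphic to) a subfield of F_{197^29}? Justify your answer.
No: F_{197^23} is not a subfield of F_{197^29}

F_{p^m} embeds in F_{p^n} iff m | n. Here 23 ∤ 29 (since 29 = 1·23 + 6 with remainder 6 ≠ 0), so F_{197^23} is not a subfield of F_{197^29}. Equivalently: if it were, the tower law would give 23 = [F_{197^23}:F_197] dividing [F_{197^29}:F_197] = 29, contradiction.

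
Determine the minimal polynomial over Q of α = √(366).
m_α(x) = x^2 - 366

α satisfies α^2 - 366 = 0, so x^2 - 366 annihilates α. Since d = 366 is squarefree and ≠ 1, it is not a perfect square in Q, so x^2 - 366 has no rational root and is therefore irreducible over Q (a degree-2 polynomial over a field is irreducible iff it has no root). Hence m_α(x) = x^2 - 366.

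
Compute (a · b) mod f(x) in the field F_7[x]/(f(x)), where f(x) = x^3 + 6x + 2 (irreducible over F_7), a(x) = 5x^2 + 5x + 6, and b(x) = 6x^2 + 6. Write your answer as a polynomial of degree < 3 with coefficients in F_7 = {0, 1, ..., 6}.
a · b ≡ 5x^2 + 4 (mod f(x))

Multiply in F_7[x]: a(x)·b(x) = (5x^2 + 5x + 6)·(6x^2 + 6) = 2x^4 + 2x^3 + 3x^2 + 2x + 1. This has degree ≥ 3, so divide by f(x) over F_7: 2x^4 + 2x^3 + 3x^2 + 2x + 1 = (2x + 2)·(x^3 + 6x + 2) + (5x^2 + 4). Hence a·b ≡ 5x^2 + 4 (mod f). (F_7[x]/(f) is a field with 7^3 = 343 elements since f is irreducible of degree 3.)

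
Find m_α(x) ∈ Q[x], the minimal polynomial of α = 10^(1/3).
m_α(x) = x^3 - 10

α satisfies α^3 = 10, so x^3 - 10 annihilates α. By the rational root test, a rational root p/q (in lowest terms) of x^3 - 10 would satisfy p^3 = 10 q^3, forcing q = 1 and p^3 = 10; but 10 is not a perfect cube, contradiction. A monic cubic over Q with no rational root is irreducible (any nontrivial factorization would include a linear factor). Hence x^3 - 10 is the minimal polynomial of α, and in particular [Q(α):Q] = 3.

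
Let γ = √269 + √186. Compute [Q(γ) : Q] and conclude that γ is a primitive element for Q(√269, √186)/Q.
[Q(γ) : Q] = 4 (equivalently, Q(γ) = Q(√269, √186))

Obviously Q(γ) ⊆ Q(√269, √186), and [Q(√269, √186):Q] = 4 (since 269, 186 are distinct squarefree integers > 1 with 50034 not a perfect square). To show equality we compute the minimal polynomial of γ. From γ = √269 + √186: γ^2 = 269 + 2√(50034) + 186 = 455 + 2√(50034), so γ^2 - 455 = 2√(50034); squaring, (γ^2 - 455)^2 = 4·50034, i.e. γ^4 - 910γ^2 + 207025 - 200136 = 0, i.e. γ^4 - 910γ^2 + 6889 = 0. So γ is a root of x^4 - 910x^2 + 6889. This polynomial is irreducible over Q: it has no rational root (each ±√269 ± √186 is irrational), and any factorization into two quadratics over Q would force √(50034) ∈ Q (pairing opposite roots) or √269, √186 ∈ Q (other pairings), all impossible. Hence [Q(γ):Q] = 4 = [Q(√269, √186):Q], so Q(γ) = Q(√269, √186).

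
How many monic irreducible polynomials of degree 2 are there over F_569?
There are 161596 monic irreducible polynomials of degree 2 over F_569

Each element of F_{569^2} that lies in no proper subfield is a root of exactly one monic irreducible of degree 2 over F_569, and each such polynomial has 2 distinct roots in F_{569^2}. By Möbius inversion the count is N_569(2) = (1/2) Σ_{d|2} μ(2/d) · 569^d = (1/2)(μ(2)·569^1 + μ(1)·569^2) = 323192/2 = 161596.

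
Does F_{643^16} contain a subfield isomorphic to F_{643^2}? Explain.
Yes: F_{643^2} is a subfield of F_{643^16}

F_{p^m} embeds in F_{p^n} iff m | n (since F_{p^n} is the splitting field of x^(p^n) - x, and F_{p^m} ⊂ F_{p^n} forces p^n to be a power of p^m, i.e. m | n; conversely if m | n then every root of x^(p^m) - x is a root of x^(p^n) - x). Here 2 | 16 (since 16 = 8·2), so F_{643^2} is a subfield of F_{643^16}, and [F_{643^16} : F_{643^2}] = 16/2 = 8.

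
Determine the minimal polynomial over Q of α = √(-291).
m_α(x) = x^2 + 291

α satisfies α^2 + 291 = 0, so x^2 + 291 annihilates α. Since d = -291 is squarefree and ≠ 1, it is not a perfect square in Q, so x^2 + 291 has no rational root and is therefore irreducible over Q (a degree-2 polynomial over a field is irreducible iff it has no root). Hence m_α(x) = x^2 + 291.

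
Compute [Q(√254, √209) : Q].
[Q(√254, √209) : Q] = 4

[Q(√254):Q] = 2 (min poly x^2 - 254, irreducible since 254 is squarefree > 1). For the top step, suppose √209 ∈ Q(√254), say √209 = c + d√254 with c, d ∈ Q. Squaring: 209 = c^2 + 254d^2 + 2cd√254. Since √254 ∉ Q this forces 2cd = 0. If d = 0 then √209 = c ∈ Q, contradicting 209 squarefree > 1. If c = 0 then 209 = 254d^2, so 254·209 = (254d)^2 is a perfect square in Q — but 254·209 = 53086 is not a perfect square (since 254 and 209 are distinct squarefree integers). Contradiction. Hence √209 ∉ Q(√254), so x^2 - 209 stays irreducible over Q(√254) and [Q(√254, √209) : Q(√254)] = 2. By the tower law, [Q(√254, √209) : Q] = 2 · 2 = 4.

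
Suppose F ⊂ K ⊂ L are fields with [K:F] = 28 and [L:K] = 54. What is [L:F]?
[L:F] = 1512

The tower law says that for any tower of field extensions F ⊂ K ⊂ L with finite degrees, [L:F] = [L:K] · [K:F]. Here this gives [L:F] = 54 · 28 = 1512.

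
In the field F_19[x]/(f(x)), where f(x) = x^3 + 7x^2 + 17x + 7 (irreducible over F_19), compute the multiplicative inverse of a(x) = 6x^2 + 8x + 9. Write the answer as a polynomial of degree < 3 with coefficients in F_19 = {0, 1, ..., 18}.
a(x)^(-1) ≡ 17x^2 + 11x + 3 (mod f(x))

Since f is irreducible over F_19, F_19[x]/(f) is a field and a(x) ≠ 0 has an inverse. Apply the extended Euclidean algorithm to f(x) and a(x) in F_19[x]: f(x) = (16x + 2)·a(x) + (9x + 8);  a(x) = (7x + 1)·(9x + 8) + (1). The last nonzero remainder is the constant 1 = gcd(f, a) in F_19. Back-substituting through the division chain expresses 1 = s(x)·a(x) + t(x)·f(x) with s(x) ≡ 17x^2 + 11x + 3 (mod f), so a(x)^(-1) ≡ s(x) = 17x^2 + 11x + 3 (mod f). Check: (6x^2 + 8x + 9)·(17x^2 + 11x + 3) = 7x^4 + 12x^3 + 12x^2 + 9x + 8 ≡ 1 (mod x^3 + 7x^2 + 17x + 7).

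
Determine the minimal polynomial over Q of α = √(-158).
m_α(x) = x^2 + 158

α satisfies α^2 + 158 = 0, so x^2 + 158 annihilates α. Since d = -158 is squarefree and ≠ 1, it is not a perfect square in Q, so x^2 + 158 has no rational root and is therefore irreducible over Q (a degree-2 polynomial over a field is irreducible iff it has no root). Hence m_α(x) = x^2 + 158.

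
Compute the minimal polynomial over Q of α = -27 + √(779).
m_α(x) = x^2 + 54x - 50

From α + 27 = √(779), squaring gives (α + 27)^2 = 779, i.e. α^2 + 54α + 729 = 779, so α^2 + 54α - 50 = 0. The discriminant of x^2 + 54x - 50 is (54)^2 - 4·(-50) = 2916 + 200 = 3116, and 4·(779) is not a perfect square in Q since 779 is squarefree and ≠ 1. Hence x^2 + 54x - 50 is irreducible over Q and is the minimal polynomial of α.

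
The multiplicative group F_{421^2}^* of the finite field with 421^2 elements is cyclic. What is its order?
|F_{421^2}^*| = 177240

F_{421^2} has 421^2 = 177241 elements; its multiplicative group consists of all nonzero elements, so |F_{421^2}^*| = 177241 - 1 = 177240. (It is cyclic since any finite subgroup of the multiplicative group of a field is cyclic.)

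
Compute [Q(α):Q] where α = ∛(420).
[Q(α):Q] = 3

The minimal polynomial of α is x^3 - 420, irreducible over Q since 420 is not a perfect cube (so x^3 - 420 has no rational root). Hence [Q(α):Q] = deg(m_α) = 3.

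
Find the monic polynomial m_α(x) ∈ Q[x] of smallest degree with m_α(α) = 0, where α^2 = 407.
m_α(x) = x^2 - 407

α satisfies α^2 - 407 = 0, so x^2 - 407 annihilates α. Since d = 407 is squarefree and ≠ 1, it is not a perfect square in Q, so x^2 - 407 has no rational root and is therefore irreducible over Q (a degree-2 polynomial over a field is irreducible iff it has no root). Hence m_α(x) = x^2 - 407.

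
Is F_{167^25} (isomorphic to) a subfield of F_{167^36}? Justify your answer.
No: F_{167^25} is not a subfield of F_{167^36}

F_{p^m} embeds in F_{p^n} iff m | n. Here 25 ∤ 36 (since 36 = 1·25 + 11 with remainder 11 ≠ 0), so F_{167^25} is not a subfield of F_{167^36}. Equivalently: if it were, the tower law would give 25 = [F_{167^25}:F_167] dividing [F_{167^36}:F_167] = 36, contradiction.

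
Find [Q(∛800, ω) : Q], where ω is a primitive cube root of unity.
[Q(∛800, ω) : Q] = 6

[Q(∛800):Q] = 3 (min poly x^3 - 800, irreducible since 800 is not a perfect cube). [Q(ω):Q] = 2 (min poly x^2 + x + 1). Since Q(∛800) ⊂ R and ω ∉ R, we have ω ∉ Q(∛800), so x^2 + x + 1 remains irreducible over Q(∛800) and [Q(∛800, ω) : Q(∛800)] = 2. By the tower law, [Q(∛800, ω) : Q] = 3 · 2 = 6. (In fact Q(∛800, ω) is the splitting field of x^3 - 800 over Q.)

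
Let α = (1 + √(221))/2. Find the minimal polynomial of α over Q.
m_α(x) = x^2 - x - 55

From 2α - 1 = √(221), squaring gives (2α - 1)^2 = 221, i.e. 4α^2 - 4α + 1 = 221, so α^2 - α + (1 - 221)/4 = 0. Since 221 ≡ 1 (mod 4), (1 - 221)/4 = -55 ∈ Z. The polynomial x^2 - x - 55 has discriminant 1 - 4·(-55) = 221, which is not a perfect square in Q (d = 221 is squarefree and ≠ 1), so x^2 - x - 55 is irreducible over Q. It is the minimal polynomial of α.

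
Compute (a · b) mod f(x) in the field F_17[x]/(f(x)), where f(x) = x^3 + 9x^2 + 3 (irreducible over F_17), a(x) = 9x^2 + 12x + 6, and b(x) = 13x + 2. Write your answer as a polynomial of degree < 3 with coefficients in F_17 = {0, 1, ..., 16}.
a · b ≡ 5x^2 + 1 (mod f(x))

Multiply in F_17[x]: a(x)·b(x) = (9x^2 + 12x + 6)·(13x + 2) = 15x^3 + 4x^2 + 12. This has degree ≥ 3, so divide by f(x) over F_17: 15x^3 + 4x^2 + 12 = (15)·(x^3 + 9x^2 + 3) + (5x^2 + 1). Hence a·b ≡ 5x^2 + 1 (mod f). (F_17[x]/(f) is a field with 17^3 = 4913 elements since f is irreducible of degree 3.)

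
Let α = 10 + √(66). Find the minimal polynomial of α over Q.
m_α(x) = x^2 - 20x + 34

From α - 10 = √(66), squaring gives (α - 10)^2 = 66, i.e. α^2 - 20α + 100 = 66, so α^2 - 20α + 34 = 0. The discriminant of x^2 - 20x + 34 is (-20)^2 - 4·(34) = 400 - 136 = 264, and 4·(66) is not a perfect square in Q since 66 is squarefree and ≠ 1. Hence x^2 - 20x + 34 is irreducible over Q and is the minimal polynomial of α.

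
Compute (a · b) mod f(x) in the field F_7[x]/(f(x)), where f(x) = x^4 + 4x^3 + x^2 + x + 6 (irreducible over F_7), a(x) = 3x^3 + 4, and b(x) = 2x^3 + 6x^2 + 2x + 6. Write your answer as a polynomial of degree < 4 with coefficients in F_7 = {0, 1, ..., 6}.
a · b ≡ 5x^2 + 6x + 6 (mod f(x))

Multiply in F_7[x]: a(x)·b(x) = (3x^3 + 4)·(2x^3 + 6x^2 + 2x + 6) = 6x^6 + 4x^5 + 6x^4 + 5x^3 + 3x^2 + x + 3. This has degree ≥ 4, so divide by f(x) over F_7: 6x^6 + 4x^5 + 6x^4 + 5x^3 + 3x^2 + x + 3 = (6x^2 + x + 3)·(x^4 + 4x^3 + x^2 + x + 6) + (5x^2 + 6x + 6). Hence a·b ≡ 5x^2 + 6x + 6 (mod f). (F_7[x]/(f) is a field with 7^4 = 2401 elements since f is irreducible of degree 4.)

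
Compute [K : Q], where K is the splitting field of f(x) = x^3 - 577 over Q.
[K : Q] = 6

The roots of x^3 - 577 are ∛577, ω∛577, ω^2∛577 where ω = e^(2πi/3) is a primitive cube root of unity, so K = Q(∛577, ω). Now [Q(∛577):Q] = 3 (since 577 is not a perfect cube, x^3 - 577 is irreducible) and [Q(ω):Q] = 2. Both 2 and 3 divide [K:Q], and [K:Q] ≤ 3·2 = 6, so [K:Q] = 6. (Equivalently: Q(∛577) ⊂ R but ω ∉ R, so [K : Q(∛577)] = 2.)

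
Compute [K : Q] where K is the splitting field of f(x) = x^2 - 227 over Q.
[K : Q] = 2

f(x) = x^2 - 227 factors as (x - √227)(x + √227). The splitting field is K = Q(√227). Since 227 is squarefree and > 1, it is not a perfect square, so x^2 - 227 is irreducible over Q and [Q(√227) : Q] = 2. Hence [K : Q] = 2.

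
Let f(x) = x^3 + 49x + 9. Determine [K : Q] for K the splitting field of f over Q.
[K : Q] = 6

By the rational root test, any rational root of the monic integer polynomial f(x) = x^3 + 49x + 9 must be an integer dividing the constant term 9, i.e. one of ±{1, 3, 9}. Evaluating: f(1) = 59, f(-1) = -41, f(3) = 183, f(-3) = -165, f(9) = 1179, f(-9) = -1161; none is 0, so f has no rational root and is therefore irreducible over Q (a cubic with no linear factor over a field is irreducible). For an irreducible cubic, the Galois group is A_3 or S_3 according as the discriminant disc(f) = -4a^3 - 27b^2 = -4·(49)^3 - 27·(9)^2 = -472783 is or is not a square in Q. Here disc(f) = -472783 is not a perfect square in Q, so the Galois group of f over Q is not contained in A_3 and must be all of S_3. The splitting field has degree |S_3| = 6 over Q, so [K : Q] = 6.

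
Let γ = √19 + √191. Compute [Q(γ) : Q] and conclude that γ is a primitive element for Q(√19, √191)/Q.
[Q(γ) : Q] = 4 (equivalently, Q(γ) = Q(√19, √191))

Obviously Q(γ) ⊆ Q(√19, √191), and [Q(√19, √191):Q] = 4 (since 19, 191 are distinct squarefree integers > 1 with 3629 not a perfect square). To show equality we compute the minimal polynomial of γ. From γ = √19 + √191: γ^2 = 19 + 2√(3629) + 191 = 210 + 2√(3629), so γ^2 - 210 = 2√(3629); squaring, (γ^2 - 210)^2 = 4·3629, i.e. γ^4 - 420γ^2 + 44100 - 14516 = 0, i.e. γ^4 - 420γ^2 + 29584 = 0. So γ is a root of x^4 - 420x^2 + 29584. This polynomial is irreducible over Q: it has no rational root (each ±√19 ± √191 is irrational), and any factorization into two quadratics over Q would force √(3629) ∈ Q (pairing opposite roots) or √19, √191 ∈ Q (other pairings), all impossible. Hence [Q(γ):Q] = 4 = [Q(√19, √191):Q], so Q(γ) = Q(√19, √191).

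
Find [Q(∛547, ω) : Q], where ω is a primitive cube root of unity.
[Q(∛547, ω) : Q] = 6

[Q(∛547):Q] = 3 (min poly x^3 - 547, irreducible since 547 is not a perfect cube). [Q(ω):Q] = 2 (min poly x^2 + x + 1). Since Q(∛547) ⊂ R and ω ∉ R, we have ω ∉ Q(∛547), so x^2 + x + 1 remains irreducible over Q(∛547) and [Q(∛547, ω) : Q(∛547)] = 2. By the tower law, [Q(∛547, ω) : Q] = 3 · 2 = 6. (In fact Q(∛547, ω) is the splitting field of x^3 - 547 over Q.)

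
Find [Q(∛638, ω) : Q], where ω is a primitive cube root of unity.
[Q(∛638, ω) : Q] = 6

[Q(∛638):Q] = 3 (min poly x^3 - 638, irreducible since 638 is not a perfect cube). [Q(ω):Q] = 2 (min poly x^2 + x + 1). Since Q(∛638) ⊂ R and ω ∉ R, we have ω ∉ Q(∛638), so x^2 + x + 1 remains irreducible over Q(∛638) and [Q(∛638, ω) : Q(∛638)] = 2. By the tower law, [Q(∛638, ω) : Q] = 3 · 2 = 6. (In fact Q(∛638, ω) is the splitting field of x^3 - 638 over Q.)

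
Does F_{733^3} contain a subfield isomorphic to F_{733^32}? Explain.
No: F_{733^32} is not a subfield of F_{733^3}

F_{p^m} embeds in F_{p^n} iff m | n. Here 32 ∤ 3 (since 3 = 0·32 + 3 with remainder 3 ≠ 0), so F_{733^32} is not a subfield of F_{733^3}. Equivalently: if it were, the tower law would give 32 = [F_{733^32}:F_733] dividing [F_{733^3}:F_733] = 3, contradiction.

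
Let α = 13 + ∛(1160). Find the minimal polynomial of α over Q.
m_α(x) = x^3 - 39x^2 + 507x - 3357

Set β = α - 13 = ∛(1160), so β^3 = 1160. Then (α - 13)^3 - 1160 = 0, i.e. α is a root of g(x) = (x - 13)^3 - 1160 = x^3 - 39x^2 + 507x - 3357. Since g(x) = h(x - 13) where h(x) = x^3 - 1160, and h is irreducible over Q (because 1160 is not a perfect cube, so h has no rational root, and a monic cubic with no rational root is irreducible), g is also irreducible (irreducibility is preserved under the substitution x → x - 13). Hence m_α(x) = x^3 - 39x^2 + 507x - 3357.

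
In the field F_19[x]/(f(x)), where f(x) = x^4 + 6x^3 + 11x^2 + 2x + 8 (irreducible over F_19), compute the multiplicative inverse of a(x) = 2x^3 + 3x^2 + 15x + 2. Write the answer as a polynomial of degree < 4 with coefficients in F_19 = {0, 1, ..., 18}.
a(x)^(-1) ≡ 14x^3 + 2x^2 + 5x + 7 (mod f(x))

Since f is irreducible over F_19, F_19[x]/(f) is a field and a(x) ≠ 0 has an inverse. Apply the extended Euclidean algorithm to f(x) and a(x) in F_19[x]: f(x) = (10x + 7)·a(x) + (11x^2 + 10x + 13);  a(x) = (14x + 10)·(11x^2 + 10x + 13) + (18x + 5);  (11x^2 + 10x + 13) = (8x + 11)·(18x + 5) + (15). The last nonzero remainder is the constant 15 = gcd(f, a) in F_19. Back-substituting through the division chain expresses 15 = s(x)·a(x) + t(x)·f(x) with s(x) ≡ x^3 + 11x^2 + 18x + 10 (mod f), so (x^3 + 11x^2 + 18x + 10)·a(x) ≡ 15 (mod f). Multiplying by 15^(-1) ≡ 14 in F_19 gives a(x)^(-1) ≡ 14·(x^3 + 11x^2 + 18x + 10) ≡ 14x^3 + 2x^2 + 5x + 7 (mod f). Check: (2x^3 + 3x^2 + 15x + 2)·(14x^3 + 2x^2 + 5x + 7) = 9x^6 + 8x^5 + 17x^4 + 11x^3 + 5x^2 + x + 14 ≡ 1 (mod x^4 + 6x^3 + 11x^2 + 2x + 8).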